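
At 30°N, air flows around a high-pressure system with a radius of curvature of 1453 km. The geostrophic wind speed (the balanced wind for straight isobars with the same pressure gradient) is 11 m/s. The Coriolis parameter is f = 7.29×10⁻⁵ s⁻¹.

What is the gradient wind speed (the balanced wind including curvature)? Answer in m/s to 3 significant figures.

Around a high, pressure-gradient force acts outward with centrifugal, so Coriolis balances both:
fV = (1/ρ)|∂P/∂n| + V²/R  →  V² − fR·V + fR·V_g = 0
With fR = 7.29×10⁻⁵ × 1453×10³ m = 106 m/s:
V = [fR − √((fR)² − 4 fR V_g)]/2 = [106 − √(106² − 4×106×11)]/2 = 12.5 m/s
Supergeostrophic (V > V_g = 11 m/s), as expected around a high.

12.5 m/s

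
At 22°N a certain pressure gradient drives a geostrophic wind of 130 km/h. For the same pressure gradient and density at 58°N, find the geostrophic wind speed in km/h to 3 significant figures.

With the same pressure gradient and density, V_g ∝ 1/f ∝ 1/sin φ.
V₂ = V₁ · sin φ₁ / sin φ₂ = 130 × sin 22° / sin 58°
V₂ = 130 × 0.3746/0.8480 = 57.4 km/h

57.4 km/h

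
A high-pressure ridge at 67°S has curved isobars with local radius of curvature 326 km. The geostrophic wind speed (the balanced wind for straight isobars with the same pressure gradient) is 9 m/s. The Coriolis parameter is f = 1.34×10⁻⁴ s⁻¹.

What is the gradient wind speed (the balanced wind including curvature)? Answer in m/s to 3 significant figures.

12.7 m/s

Around a high, pressure-gradient force acts outward with centrifugal, so Coriolis balances both:
fV = (1/ρ)|∂P/∂n| + V²/R  →  V² − fR·V + fR·V_g = 0
With fR = 1.34×10⁻⁴ × 326×10³ m = 43.7 m/s:
V = [fR − √((fR)² − 4 fR V_g)]/2 = [43.7 − √(43.7² − 4×43.7×9)]/2 = 12.7 m/s
Supergeostrophic (V > V_g = 9 m/s), as expected around a high.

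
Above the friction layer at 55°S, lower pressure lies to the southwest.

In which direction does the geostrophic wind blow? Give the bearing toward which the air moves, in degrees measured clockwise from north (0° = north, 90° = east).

135°

The pressure-gradient force points toward the southwest (bearing 225°).
Geostrophic balance: in the Southern Hemisphere the Coriolis force deflects motion to the left, so the geostrophic wind blows 90° to the left of the pressure-gradient force (low pressure on the right).
Rotating 225° by 90° counterclockwise gives 135° — the wind blows toward the southeast.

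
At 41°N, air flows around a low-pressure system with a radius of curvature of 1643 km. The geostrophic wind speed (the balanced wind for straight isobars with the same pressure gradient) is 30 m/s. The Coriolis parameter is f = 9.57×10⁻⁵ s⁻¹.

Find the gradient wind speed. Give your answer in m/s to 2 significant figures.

Around a low, centrifugal force acts outward with Coriolis, so pressure-gradient force balances both:
(1/ρ)|∂P/∂n| = fV + V²/R  →  V² + fR·V − fR·V_g = 0
With fR = 9.57×10⁻⁵ × 1643×10³ m = 157 m/s:
V = [−fR + √((fR)² + 4 fR V_g)]/2 = [−157 + √(157² + 4×157×30)]/2 = 25.8 m/s
Subgeostrophic (V < V_g = 30 m/s), as expected around a low.

26 m/s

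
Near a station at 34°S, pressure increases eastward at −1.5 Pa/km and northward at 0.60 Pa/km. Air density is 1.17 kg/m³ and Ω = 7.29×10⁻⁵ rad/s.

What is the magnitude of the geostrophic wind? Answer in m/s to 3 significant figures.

Coriolis parameter at 34°S:
f = 2Ω sin φ = 2 × 7.29×10⁻⁵ × sin 34° = 8.15×10⁻⁵ s⁻¹
In the Southern Hemisphere f is negative: f = −8.15×10⁻⁵ s⁻¹.
Component geostrophic relations (x east, y north):
u_g = −(1/(fρ)) ∂P/∂y,  v_g = (1/(fρ)) ∂P/∂x
u_g = −(0.60×10⁻³)/(−8.15×10⁻⁵ × 1.17) = 6.29 m/s;  v_g = (−1.5×10⁻³)/(−8.15×10⁻⁵ × 1.17) = 15.7 m/s
|V_g| = √(u_g² + v_g²) = 16.9 m/s

16.9 m/s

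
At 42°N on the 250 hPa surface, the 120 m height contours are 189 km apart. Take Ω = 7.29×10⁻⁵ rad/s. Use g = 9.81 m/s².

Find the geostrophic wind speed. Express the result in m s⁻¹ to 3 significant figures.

Coriolis parameter at 42°N:
f = 2Ω sin φ = 2 × 7.29×10⁻⁵ × sin 42° = 9.76×10⁻⁵ s⁻¹
Height gradient: |∂Z/∂n| = 120 m / 189000 m = 6.35×10⁻⁴
On a pressure surface, geostrophic balance gives V_g = (g/f)|∂Z/∂n|:
V_g = 9.81 × 6.35×10⁻⁴ / 9.76×10⁻⁵ = 63.8 m/s

63.8 m s⁻¹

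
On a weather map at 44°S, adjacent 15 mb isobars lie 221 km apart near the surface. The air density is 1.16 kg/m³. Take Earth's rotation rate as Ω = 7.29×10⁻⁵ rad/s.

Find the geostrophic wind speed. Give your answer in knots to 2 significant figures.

110 knots

Coriolis parameter at 44°S:
f = 2Ω sin φ = 2 × 7.29×10⁻⁵ × sin 44° = 1.01×10⁻⁴ s⁻¹
Pressure gradient: |∂P/∂n| = 1500 Pa / 221000 m = 6.79×10⁻³ Pa/m
Geostrophic balance (pressure-gradient force = Coriolis force):
V_g = (1/(fρ)) |∂P/∂n| = 6.79×10⁻³ / (1.01×10⁻⁴ × 1.16) = 57.8 m/s
Converting: 57.8 m/s × 1.944 = 110 knots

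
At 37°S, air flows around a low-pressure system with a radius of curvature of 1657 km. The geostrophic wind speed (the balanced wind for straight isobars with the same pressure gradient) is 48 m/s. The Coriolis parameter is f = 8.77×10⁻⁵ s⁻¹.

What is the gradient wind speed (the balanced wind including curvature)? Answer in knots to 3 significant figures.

73.9 knots

Around a low, centrifugal force acts outward with Coriolis, so pressure-gradient force balances both:
(1/ρ)|∂P/∂n| = fV + V²/R  →  V² + fR·V − fR·V_g = 0
With fR = 8.77×10⁻⁵ × 1657×10³ m = 145 m/s:
V = [−fR + √((fR)² + 4 fR V_g)]/2 = [−145 + √(145² + 4×145×48)]/2 = 38 m/s
Subgeostrophic (V < V_g = 48 m/s), as expected around a low.
Converting: 38 m/s × 1.944 = 73.9 knots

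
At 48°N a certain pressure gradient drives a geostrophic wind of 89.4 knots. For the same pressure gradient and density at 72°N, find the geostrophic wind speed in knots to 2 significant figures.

70 knots

With the same pressure gradient and density, V_g ∝ 1/f ∝ 1/sin φ.
V₂ = V₁ · sin φ₁ / sin φ₂ = 89.4 × sin 48° / sin 72°
V₂ = 89.4 × 0.7431/0.9511 = 70 knots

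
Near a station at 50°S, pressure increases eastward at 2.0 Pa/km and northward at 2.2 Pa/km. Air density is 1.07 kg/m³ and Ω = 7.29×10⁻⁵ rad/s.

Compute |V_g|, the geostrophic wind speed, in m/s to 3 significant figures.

Coriolis parameter at 50°S:
f = 2Ω sin φ = 2 × 7.29×10⁻⁵ × sin 50° = 1.12×10⁻⁴ s⁻¹
In the Southern Hemisphere f is negative: f = −1.12×10⁻⁴ s⁻¹.
Component geostrophic relations (x east, y north):
u_g = −(1/(fρ)) ∂P/∂y,  v_g = (1/(fρ)) ∂P/∂x
u_g = −(2.2×10⁻³)/(−1.12×10⁻⁴ × 1.07) = 18.4 m/s;  v_g = (2.0×10⁻³)/(−1.12×10⁻⁴ × 1.07) = −16.7 m/s
|V_g| = √(u_g² + v_g²) = 24.9 m/s

24.9 m/s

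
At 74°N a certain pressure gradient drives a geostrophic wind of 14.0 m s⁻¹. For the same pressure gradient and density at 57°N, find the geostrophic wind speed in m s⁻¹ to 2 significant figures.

With the same pressure gradient and density, V_g ∝ 1/f ∝ 1/sin φ.
V₂ = V₁ · sin φ₁ / sin φ₂ = 14.0 × sin 74° / sin 57°
V₂ = 14.0 × 0.9613/0.8387 = 16 m s⁻¹

16 m s⁻¹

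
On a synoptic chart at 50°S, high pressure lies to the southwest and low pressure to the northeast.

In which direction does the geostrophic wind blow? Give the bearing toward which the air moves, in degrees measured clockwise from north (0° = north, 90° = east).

315°

The pressure-gradient force points toward the northeast (bearing 045°).
Geostrophic balance: in the Southern Hemisphere the Coriolis force deflects motion to the left, so the geostrophic wind blows 90° to the left of the pressure-gradient force (low pressure on the right).
Rotating 045° by 90° counterclockwise gives 315° — the wind blows toward the northwest.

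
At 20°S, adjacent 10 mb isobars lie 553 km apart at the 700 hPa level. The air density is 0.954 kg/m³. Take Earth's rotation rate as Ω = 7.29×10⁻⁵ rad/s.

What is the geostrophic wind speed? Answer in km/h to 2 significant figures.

Coriolis parameter at 20°S:
f = 2Ω sin φ = 2 × 7.29×10⁻⁵ × sin 20° = 4.99×10⁻⁵ s⁻¹
Pressure gradient: |∂P/∂n| = 1000 Pa / 553000 m = 1.81×10⁻³ Pa/m
Geostrophic balance (pressure-gradient force = Coriolis force):
V_g = (1/(fρ)) |∂P/∂n| = 1.81×10⁻³ / (4.99×10⁻⁵ × 0.954) = 38.0 m/s
Converting: 38.0 m/s × 3.6 = 140 km/h

140 km/h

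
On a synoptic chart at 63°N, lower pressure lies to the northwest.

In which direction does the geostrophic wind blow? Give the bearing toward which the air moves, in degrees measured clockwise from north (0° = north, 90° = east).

The pressure-gradient force points toward the northwest (bearing 315°).
Geostrophic balance: in the Northern Hemisphere the Coriolis force deflects motion to the right, so the geostrophic wind blows 90° to the right of the pressure-gradient force (low pressure on the left).
Rotating 315° by 90° clockwise gives 045° — the wind blows toward the northeast.

045°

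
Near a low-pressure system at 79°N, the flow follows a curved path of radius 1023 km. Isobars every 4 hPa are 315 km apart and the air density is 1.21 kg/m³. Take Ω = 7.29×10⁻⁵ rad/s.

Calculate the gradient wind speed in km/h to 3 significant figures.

Coriolis parameter at 79°N:
f = 2Ω sin φ = 2 × 7.29×10⁻⁵ × sin 79° = 1.43×10⁻⁴ s⁻¹
Pressure gradient: |∂P/∂n| = 400 Pa / 315000 m = 1.27×10⁻³ Pa/m
Geostrophic speed: V_g = |∂P/∂n|/(fρ) = 1.27×10⁻³/(1.43×10⁻⁴ × 1.21) = 7.33 m/s
Around a low, centrifugal force acts outward with Coriolis, so pressure-gradient force balances both:
(1/ρ)|∂P/∂n| = fV + V²/R  →  V² + fR·V − fR·V_g = 0
With fR = 1.43×10⁻⁴ × 1023×10³ m = 146 m/s:
V = [−fR + √((fR)² + 4 fR V_g)]/2 = [−146 + √(146² + 4×146×7.33)]/2 = 7 m/s
Subgeostrophic (V < V_g = 7.33 m/s), as expected around a low.
Converting: 7 m/s × 3.6 = 25.2 km/h

25.2 km/h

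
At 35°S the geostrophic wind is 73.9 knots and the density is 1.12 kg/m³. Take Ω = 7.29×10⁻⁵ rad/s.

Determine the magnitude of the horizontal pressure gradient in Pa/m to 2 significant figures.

3.6×10⁻³ Pa/m

Coriolis parameter at 35°S:
f = 2Ω sin φ = 2 × 7.29×10⁻⁵ × sin 35° = 8.36×10⁻⁵ s⁻¹
Wind speed in SI: 73.9 knots = 38.0 m/s
Geostrophic balance rearranged: |∂P/∂n| = f ρ V_g
|∂P/∂n| = 8.36×10⁻⁵ × 1.12 × 38.0 = 3.56×10⁻³ Pa/m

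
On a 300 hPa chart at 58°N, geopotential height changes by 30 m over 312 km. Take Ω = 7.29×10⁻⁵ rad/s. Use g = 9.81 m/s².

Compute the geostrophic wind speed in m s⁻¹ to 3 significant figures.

Coriolis parameter at 58°N:
f = 2Ω sin φ = 2 × 7.29×10⁻⁵ × sin 58° = 1.24×10⁻⁴ s⁻¹
Height gradient: |∂Z/∂n| = 30 m / 312000 m = 9.62×10⁻⁵
On a pressure surface, geostrophic balance gives V_g = (g/f)|∂Z/∂n|:
V_g = 9.81 × 9.62×10⁻⁵ / 1.24×10⁻⁴ = 7.63 m/s

7.63 m s⁻¹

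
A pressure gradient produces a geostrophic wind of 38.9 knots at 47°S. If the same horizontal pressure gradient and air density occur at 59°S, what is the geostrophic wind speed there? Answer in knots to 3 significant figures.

With the same pressure gradient and density, V_g ∝ 1/f ∝ 1/sin φ.
V₂ = V₁ · sin φ₁ / sin φ₂ = 38.9 × sin 47° / sin 59°
V₂ = 38.9 × 0.7314/0.8572 = 33.2 knots

33.2 knots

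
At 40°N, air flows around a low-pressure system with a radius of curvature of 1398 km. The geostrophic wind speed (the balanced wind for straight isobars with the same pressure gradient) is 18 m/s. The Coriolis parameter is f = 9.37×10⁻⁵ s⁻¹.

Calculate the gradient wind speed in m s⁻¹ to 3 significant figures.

Around a low, centrifugal force acts outward with Coriolis, so pressure-gradient force balances both:
(1/ρ)|∂P/∂n| = fV + V²/R  →  V² + fR·V − fR·V_g = 0
With fR = 9.37×10⁻⁵ × 1398×10³ m = 131 m/s:
V = [−fR + √((fR)² + 4 fR V_g)]/2 = [−131 + √(131² + 4×131×18)]/2 = 16 m/s
Subgeostrophic (V < V_g = 18 m/s), as expected around a low.

16.0 m s⁻¹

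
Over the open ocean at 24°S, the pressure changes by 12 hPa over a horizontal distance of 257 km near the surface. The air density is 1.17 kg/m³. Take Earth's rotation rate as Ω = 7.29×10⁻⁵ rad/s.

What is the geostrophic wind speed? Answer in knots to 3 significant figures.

131 knots

Coriolis parameter at 24°S:
f = 2Ω sin φ = 2 × 7.29×10⁻⁵ × sin 24° = 5.93×10⁻⁵ s⁻¹
Pressure gradient: |∂P/∂n| = 1200 Pa / 257000 m = 4.67×10⁻³ Pa/m
Geostrophic balance (pressure-gradient force = Coriolis force):
V_g = (1/(fρ)) |∂P/∂n| = 4.67×10⁻³ / (5.93×10⁻⁵ × 1.17) = 67.3 m/s
Converting: 67.3 m/s × 1.944 = 131 knots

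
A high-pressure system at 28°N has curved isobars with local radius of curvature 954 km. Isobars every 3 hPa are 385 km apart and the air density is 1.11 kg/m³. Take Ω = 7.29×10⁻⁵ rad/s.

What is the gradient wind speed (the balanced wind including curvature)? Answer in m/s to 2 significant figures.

Coriolis parameter at 28°N:
f = 2Ω sin φ = 2 × 7.29×10⁻⁵ × sin 28° = 6.84×10⁻⁵ s⁻¹
Pressure gradient: |∂P/∂n| = 300 Pa / 385000 m = 7.79×10⁻⁴ Pa/m
Geostrophic speed: V_g = |∂P/∂n|/(fρ) = 7.79×10⁻⁴/(6.84×10⁻⁵ × 1.11) = 10.3 m/s
Around a high, pressure-gradient force acts outward with centrifugal, so Coriolis balances both:
fV = (1/ρ)|∂P/∂n| + V²/R  →  V² − fR·V + fR·V_g = 0
With fR = 6.84×10⁻⁵ × 954×10³ m = 65.3 m/s:
V = [fR − √((fR)² − 4 fR V_g)]/2 = [65.3 − √(65.3² − 4×65.3×10.3)]/2 = 12.7 m/s
Supergeostrophic (V > V_g = 10.3 m/s), as expected around a high.

13 m/s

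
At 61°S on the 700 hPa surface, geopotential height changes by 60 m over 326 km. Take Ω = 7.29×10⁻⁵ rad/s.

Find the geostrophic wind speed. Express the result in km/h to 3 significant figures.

51.0 km/h

Coriolis parameter at 61°S:
f = 2Ω sin φ = 2 × 7.29×10⁻⁵ × sin 61° = 1.28×10⁻⁴ s⁻¹
Height gradient: |∂Z/∂n| = 60 m / 326000 m = 1.84×10⁻⁴
On a pressure surface, geostrophic balance gives V_g = (g/f)|∂Z/∂n|:
V_g = 9.81 × 1.84×10⁻⁴ / 1.28×10⁻⁴ = 14.2 m/s
Converting: 14.2 m/s × 3.6 = 51.0 km/h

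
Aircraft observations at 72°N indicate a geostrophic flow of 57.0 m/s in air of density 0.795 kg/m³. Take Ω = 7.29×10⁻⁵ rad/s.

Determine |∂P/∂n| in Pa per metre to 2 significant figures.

Coriolis parameter at 72°N:
f = 2Ω sin φ = 2 × 7.29×10⁻⁵ × sin 72° = 1.39×10⁻⁴ s⁻¹
Geostrophic balance rearranged: |∂P/∂n| = f ρ V_g
|∂P/∂n| = 1.39×10⁻⁴ × 0.795 × 57.0 = 6.28×10⁻³ Pa/m

6.3×10⁻³ Pa/m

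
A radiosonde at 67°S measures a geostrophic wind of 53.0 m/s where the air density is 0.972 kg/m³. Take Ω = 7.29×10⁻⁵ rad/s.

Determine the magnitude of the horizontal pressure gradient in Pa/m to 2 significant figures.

Coriolis parameter at 67°S:
f = 2Ω sin φ = 2 × 7.29×10⁻⁵ × sin 67° = 1.34×10⁻⁴ s⁻¹
Geostrophic balance rearranged: |∂P/∂n| = f ρ V_g
|∂P/∂n| = 1.34×10⁻⁴ × 0.972 × 53.0 = 6.91×10⁻³ Pa/m

6.9×10⁻³ Pa/m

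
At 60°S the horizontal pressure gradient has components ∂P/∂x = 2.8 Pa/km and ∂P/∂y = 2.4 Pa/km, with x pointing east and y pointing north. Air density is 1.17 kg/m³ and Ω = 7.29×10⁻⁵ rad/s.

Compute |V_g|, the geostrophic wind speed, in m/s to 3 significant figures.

25.0 m/s

Coriolis parameter at 60°S:
f = 2Ω sin φ = 2 × 7.29×10⁻⁵ × sin 60° = 1.26×10⁻⁴ s⁻¹
In the Southern Hemisphere f is negative: f = −1.26×10⁻⁴ s⁻¹.
Component geostrophic relations (x east, y north):
u_g = −(1/(fρ)) ∂P/∂y,  v_g = (1/(fρ)) ∂P/∂x
u_g = −(2.4×10⁻³)/(−1.26×10⁻⁴ × 1.17) = 16.2 m/s;  v_g = (2.8×10⁻³)/(−1.26×10⁻⁴ × 1.17) = −19.0 m/s
|V_g| = √(u_g² + v_g²) = 25.0 m/s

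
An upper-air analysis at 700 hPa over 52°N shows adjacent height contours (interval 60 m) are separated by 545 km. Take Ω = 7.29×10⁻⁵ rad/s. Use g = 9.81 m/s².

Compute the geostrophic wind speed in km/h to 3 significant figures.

Coriolis parameter at 52°N:
f = 2Ω sin φ = 2 × 7.29×10⁻⁵ × sin 52° = 1.15×10⁻⁴ s⁻¹
Height gradient: |∂Z/∂n| = 60 m / 545000 m = 1.10×10⁻⁴
On a pressure surface, geostrophic balance gives V_g = (g/f)|∂Z/∂n|:
V_g = 9.81 × 1.10×10⁻⁴ / 1.15×10⁻⁴ = 9.40 m/s
Converting: 9.40 m/s × 3.6 = 33.8 km/h

33.8 km/h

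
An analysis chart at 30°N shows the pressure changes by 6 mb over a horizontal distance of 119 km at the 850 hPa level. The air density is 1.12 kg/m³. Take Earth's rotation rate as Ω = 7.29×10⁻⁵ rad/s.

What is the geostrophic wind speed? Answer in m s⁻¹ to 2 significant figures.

Coriolis parameter at 30°N:
f = 2Ω sin φ = 2 × 7.29×10⁻⁵ × sin 30° = 7.29×10⁻⁵ s⁻¹
Pressure gradient: |∂P/∂n| = 600 Pa / 119000 m = 5.04×10⁻³ Pa/m
Geostrophic balance (pressure-gradient force = Coriolis force):
V_g = (1/(fρ)) |∂P/∂n| = 5.04×10⁻³ / (7.29×10⁻⁵ × 1.12) = 61.8 m/s

62 m s⁻¹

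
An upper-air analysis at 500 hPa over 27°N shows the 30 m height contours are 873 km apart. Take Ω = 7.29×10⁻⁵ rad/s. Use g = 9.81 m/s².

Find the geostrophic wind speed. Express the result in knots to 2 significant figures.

Coriolis parameter at 27°N:
f = 2Ω sin φ = 2 × 7.29×10⁻⁵ × sin 27° = 6.62×10⁻⁵ s⁻¹
Height gradient: |∂Z/∂n| = 30 m / 873000 m = 3.44×10⁻⁵
On a pressure surface, geostrophic balance gives V_g = (g/f)|∂Z/∂n|:
V_g = 9.81 × 3.44×10⁻⁵ / 6.62×10⁻⁵ = 5.09 m/s
Converting: 5.09 m/s × 1.944 = 9.9 knots

9.9 knots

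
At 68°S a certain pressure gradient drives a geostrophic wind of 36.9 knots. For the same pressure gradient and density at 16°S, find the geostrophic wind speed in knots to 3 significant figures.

124 knots

With the same pressure gradient and density, V_g ∝ 1/f ∝ 1/sin φ.
V₂ = V₁ · sin φ₁ / sin φ₂ = 36.9 × sin 68° / sin 16°
V₂ = 36.9 × 0.9272/0.2756 = 124 knots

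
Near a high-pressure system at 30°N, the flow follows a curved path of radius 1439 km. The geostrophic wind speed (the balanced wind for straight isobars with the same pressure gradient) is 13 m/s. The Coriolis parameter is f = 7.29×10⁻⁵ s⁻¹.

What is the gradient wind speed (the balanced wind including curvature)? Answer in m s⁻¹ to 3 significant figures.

15.2 m s⁻¹

Around a high, pressure-gradient force acts outward with centrifugal, so Coriolis balances both:
fV = (1/ρ)|∂P/∂n| + V²/R  →  V² − fR·V + fR·V_g = 0
With fR = 7.29×10⁻⁵ × 1439×10³ m = 105 m/s:
V = [fR − √((fR)² − 4 fR V_g)]/2 = [105 − √(105² − 4×105×13)]/2 = 15.2 m/s
Supergeostrophic (V > V_g = 13 m/s), as expected around a high.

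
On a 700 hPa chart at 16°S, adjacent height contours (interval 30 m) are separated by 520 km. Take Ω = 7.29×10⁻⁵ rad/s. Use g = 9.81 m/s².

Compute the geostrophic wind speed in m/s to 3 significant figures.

14.1 m/s

Coriolis parameter at 16°S:
f = 2Ω sin φ = 2 × 7.29×10⁻⁵ × sin 16° = 4.02×10⁻⁵ s⁻¹
Height gradient: |∂Z/∂n| = 30 m / 520000 m = 5.77×10⁻⁵
On a pressure surface, geostrophic balance gives V_g = (g/f)|∂Z/∂n|:
V_g = 9.81 × 5.77×10⁻⁵ / 4.02×10⁻⁵ = 14.1 m/s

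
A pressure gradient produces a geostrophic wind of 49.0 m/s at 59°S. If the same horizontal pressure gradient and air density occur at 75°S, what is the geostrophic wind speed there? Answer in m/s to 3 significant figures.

43.5 m/s

With the same pressure gradient and density, V_g ∝ 1/f ∝ 1/sin φ.
V₂ = V₁ · sin φ₁ / sin φ₂ = 49.0 × sin 59° / sin 75°
V₂ = 49.0 × 0.8572/0.9659 = 43.5 m/s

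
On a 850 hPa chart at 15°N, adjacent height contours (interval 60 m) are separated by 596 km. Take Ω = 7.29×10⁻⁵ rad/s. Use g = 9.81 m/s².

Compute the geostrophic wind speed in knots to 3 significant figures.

Coriolis parameter at 15°N:
f = 2Ω sin φ = 2 × 7.29×10⁻⁵ × sin 15° = 3.77×10⁻⁵ s⁻¹
Height gradient: |∂Z/∂n| = 60 m / 596000 m = 1.01×10⁻⁴
On a pressure surface, geostrophic balance gives V_g = (g/f)|∂Z/∂n|:
V_g = 9.81 × 1.01×10⁻⁴ / 3.77×10⁻⁵ = 26.2 m/s
Converting: 26.2 m/s × 1.944 = 50.9 knots

50.9 knots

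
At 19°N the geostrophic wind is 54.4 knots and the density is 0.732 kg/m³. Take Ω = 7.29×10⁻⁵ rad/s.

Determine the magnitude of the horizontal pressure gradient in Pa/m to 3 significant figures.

Coriolis parameter at 19°N:
f = 2Ω sin φ = 2 × 7.29×10⁻⁵ × sin 19° = 4.75×10⁻⁵ s⁻¹
Wind speed in SI: 54.4 knots = 28.0 m/s
Geostrophic balance rearranged: |∂P/∂n| = f ρ V_g
|∂P/∂n| = 4.75×10⁻⁵ × 0.732 × 28.0 = 9.72×10⁻⁴ Pa/m

9.72×10⁻⁴ Pa/m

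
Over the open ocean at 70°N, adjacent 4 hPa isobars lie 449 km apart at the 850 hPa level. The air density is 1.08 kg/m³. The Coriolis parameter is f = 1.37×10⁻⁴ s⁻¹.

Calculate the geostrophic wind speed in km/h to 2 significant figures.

Pressure gradient: |∂P/∂n| = 400 Pa / 449000 m = 8.91×10⁻⁴ Pa/m
Geostrophic balance (pressure-gradient force = Coriolis force):
V_g = (1/(fρ)) |∂P/∂n| = 8.91×10⁻⁴ / (1.37×10⁻⁴ × 1.08) = 6.02 m/s
Converting: 6.02 m/s × 3.6 = 22 km/h

22 km/h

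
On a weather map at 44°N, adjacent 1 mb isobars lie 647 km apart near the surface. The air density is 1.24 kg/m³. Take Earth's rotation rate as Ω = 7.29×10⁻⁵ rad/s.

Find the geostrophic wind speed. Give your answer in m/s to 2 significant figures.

1.2 m/s

Coriolis parameter at 44°N:
f = 2Ω sin φ = 2 × 7.29×10⁻⁵ × sin 44° = 1.01×10⁻⁴ s⁻¹
Pressure gradient: |∂P/∂n| = 100 Pa / 647000 m = 1.55×10⁻⁴ Pa/m
Geostrophic balance (pressure-gradient force = Coriolis force):
V_g = (1/(fρ)) |∂P/∂n| = 1.55×10⁻⁴ / (1.01×10⁻⁴ × 1.24) = 1.23 m/s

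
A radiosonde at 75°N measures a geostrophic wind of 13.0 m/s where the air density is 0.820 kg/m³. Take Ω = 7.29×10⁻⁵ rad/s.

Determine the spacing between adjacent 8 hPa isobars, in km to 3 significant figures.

Coriolis parameter at 75°N:
f = 2Ω sin φ = 2 × 7.29×10⁻⁵ × sin 75° = 1.41×10⁻⁴ s⁻¹
Geostrophic balance rearranged: |∂P/∂n| = f ρ V_g
|∂P/∂n| = 1.41×10⁻⁴ × 0.820 × 13.0 = 1.50×10⁻³ Pa/m
Isobar spacing: Δn = ΔP/|∂P/∂n| = 800 Pa / 1.50×10⁻³ Pa/m = 532883 m ≈ 533 km

533 km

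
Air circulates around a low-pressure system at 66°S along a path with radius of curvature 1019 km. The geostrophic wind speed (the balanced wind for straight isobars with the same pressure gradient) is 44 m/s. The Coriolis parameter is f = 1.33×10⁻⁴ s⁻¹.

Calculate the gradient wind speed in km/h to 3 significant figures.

126 km/h

Around a low, centrifugal force acts outward with Coriolis, so pressure-gradient force balances both:
(1/ρ)|∂P/∂n| = fV + V²/R  →  V² + fR·V − fR·V_g = 0
With fR = 1.33×10⁻⁴ × 1019×10³ m = 136 m/s:
V = [−fR + √((fR)² + 4 fR V_g)]/2 = [−136 + √(136² + 4×136×44)]/2 = 35 m/s
Subgeostrophic (V < V_g = 44 m/s), as expected around a low.
Converting: 35 m/s × 3.6 = 126 km/h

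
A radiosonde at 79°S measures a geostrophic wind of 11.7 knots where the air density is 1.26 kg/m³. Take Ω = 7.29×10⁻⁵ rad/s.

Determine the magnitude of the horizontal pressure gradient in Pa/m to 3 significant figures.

1.09×10⁻³ Pa/m

Coriolis parameter at 79°S:
f = 2Ω sin φ = 2 × 7.29×10⁻⁵ × sin 79° = 1.43×10⁻⁴ s⁻¹
Wind speed in SI: 11.7 knots = 6.02 m/s
Geostrophic balance rearranged: |∂P/∂n| = f ρ V_g
|∂P/∂n| = 1.43×10⁻⁴ × 1.26 × 6.02 = 1.09×10⁻³ Pa/m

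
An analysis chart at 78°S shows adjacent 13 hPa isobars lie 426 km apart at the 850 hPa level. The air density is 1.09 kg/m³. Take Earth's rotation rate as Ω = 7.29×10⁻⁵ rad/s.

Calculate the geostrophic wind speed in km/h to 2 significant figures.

71 km/h

Coriolis parameter at 78°S:
f = 2Ω sin φ = 2 × 7.29×10⁻⁵ × sin 78° = 1.43×10⁻⁴ s⁻¹
Pressure gradient: |∂P/∂n| = 1300 Pa / 426000 m = 3.05×10⁻³ Pa/m
Geostrophic balance (pressure-gradient force = Coriolis force):
V_g = (1/(fρ)) |∂P/∂n| = 3.05×10⁻³ / (1.43×10⁻⁴ × 1.09) = 19.6 m/s
Converting: 19.6 m/s × 3.6 = 71 km/h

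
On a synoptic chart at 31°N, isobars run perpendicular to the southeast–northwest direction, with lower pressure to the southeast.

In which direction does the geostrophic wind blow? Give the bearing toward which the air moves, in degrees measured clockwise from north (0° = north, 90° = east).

The pressure-gradient force points toward the southeast (bearing 135°).
Geostrophic balance: in the Northern Hemisphere the Coriolis force deflects motion to the right, so the geostrophic wind blows 90° to the right of the pressure-gradient force (low pressure on the left).
Rotating 135° by 90° clockwise gives 225° — the wind blows toward the southwest.

225°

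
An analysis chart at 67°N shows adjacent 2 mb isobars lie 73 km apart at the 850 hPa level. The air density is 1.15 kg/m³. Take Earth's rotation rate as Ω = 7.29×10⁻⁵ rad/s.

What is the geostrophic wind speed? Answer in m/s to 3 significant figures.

17.8 m/s

Coriolis parameter at 67°N:
f = 2Ω sin φ = 2 × 7.29×10⁻⁵ × sin 67° = 1.34×10⁻⁴ s⁻¹
Pressure gradient: |∂P/∂n| = 200 Pa / 73000 m = 2.74×10⁻³ Pa/m
Geostrophic balance (pressure-gradient force = Coriolis force):
V_g = (1/(fρ)) |∂P/∂n| = 2.74×10⁻³ / (1.34×10⁻⁴ × 1.15) = 17.8 m/s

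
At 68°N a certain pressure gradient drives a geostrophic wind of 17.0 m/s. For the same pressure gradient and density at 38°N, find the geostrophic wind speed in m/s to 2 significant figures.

With the same pressure gradient and density, V_g ∝ 1/f ∝ 1/sin φ.
V₂ = V₁ · sin φ₁ / sin φ₂ = 17.0 × sin 68° / sin 38°
V₂ = 17.0 × 0.9272/0.6157 = 26 m/s

26 m/s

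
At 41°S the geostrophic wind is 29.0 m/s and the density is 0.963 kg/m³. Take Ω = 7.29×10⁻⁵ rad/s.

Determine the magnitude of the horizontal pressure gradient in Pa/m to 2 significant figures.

2.7×10⁻³ Pa/m

Coriolis parameter at 41°S:
f = 2Ω sin φ = 2 × 7.29×10⁻⁵ × sin 41° = 9.57×10⁻⁵ s⁻¹
Geostrophic balance rearranged: |∂P/∂n| = f ρ V_g
|∂P/∂n| = 9.57×10⁻⁵ × 0.963 × 29.0 = 2.67×10⁻³ Pa/m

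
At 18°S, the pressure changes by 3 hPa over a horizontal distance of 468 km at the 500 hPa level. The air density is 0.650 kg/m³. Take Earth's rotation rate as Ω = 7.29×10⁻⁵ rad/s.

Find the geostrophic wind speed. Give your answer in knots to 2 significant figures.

Coriolis parameter at 18°S:
f = 2Ω sin φ = 2 × 7.29×10⁻⁵ × sin 18° = 4.51×10⁻⁵ s⁻¹
Pressure gradient: |∂P/∂n| = 300 Pa / 468000 m = 6.41×10⁻⁴ Pa/m
Geostrophic balance (pressure-gradient force = Coriolis force):
V_g = (1/(fρ)) |∂P/∂n| = 6.41×10⁻⁴ / (4.51×10⁻⁵ × 0.650) = 21.9 m/s
Converting: 21.9 m/s × 1.944 = 43 knots

43 knots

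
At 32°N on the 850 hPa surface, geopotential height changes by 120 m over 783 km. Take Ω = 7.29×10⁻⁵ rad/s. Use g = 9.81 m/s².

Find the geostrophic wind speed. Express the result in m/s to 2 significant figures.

19 m/s

Coriolis parameter at 32°N:
f = 2Ω sin φ = 2 × 7.29×10⁻⁵ × sin 32° = 7.73×10⁻⁵ s⁻¹
Height gradient: |∂Z/∂n| = 120 m / 783000 m = 1.53×10⁻⁴
On a pressure surface, geostrophic balance gives V_g = (g/f)|∂Z/∂n|:
V_g = 9.81 × 1.53×10⁻⁴ / 7.73×10⁻⁵ = 19.5 m/s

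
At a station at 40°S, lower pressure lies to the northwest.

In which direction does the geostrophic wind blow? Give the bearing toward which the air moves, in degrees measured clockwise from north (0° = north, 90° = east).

225°

The pressure-gradient force points toward the northwest (bearing 315°).
Geostrophic balance: in the Southern Hemisphere the Coriolis force deflects motion to the left, so the geostrophic wind blows 90° to the left of the pressure-gradient force (low pressure on the right).
Rotating 315° by 90° counterclockwise gives 225° — the wind blows toward the southwest.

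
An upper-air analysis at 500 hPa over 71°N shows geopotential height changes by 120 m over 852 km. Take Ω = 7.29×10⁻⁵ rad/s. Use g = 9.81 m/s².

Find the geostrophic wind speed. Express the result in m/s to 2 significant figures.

Coriolis parameter at 71°N:
f = 2Ω sin φ = 2 × 7.29×10⁻⁵ × sin 71° = 1.38×10⁻⁴ s⁻¹
Height gradient: |∂Z/∂n| = 120 m / 852000 m = 1.41×10⁻⁴
On a pressure surface, geostrophic balance gives V_g = (g/f)|∂Z/∂n|:
V_g = 9.81 × 1.41×10⁻⁴ / 1.38×10⁻⁴ = 10.0 m/s

10 m/s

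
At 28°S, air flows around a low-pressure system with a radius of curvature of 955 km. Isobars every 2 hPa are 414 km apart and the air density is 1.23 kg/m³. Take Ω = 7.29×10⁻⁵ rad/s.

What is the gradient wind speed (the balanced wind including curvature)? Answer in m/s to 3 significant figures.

Coriolis parameter at 28°S:
f = 2Ω sin φ = 2 × 7.29×10⁻⁵ × sin 28° = 6.84×10⁻⁵ s⁻¹
Pressure gradient: |∂P/∂n| = 200 Pa / 414000 m = 4.83×10⁻⁴ Pa/m
Geostrophic speed: V_g = |∂P/∂n|/(fρ) = 4.83×10⁻⁴/(6.84×10⁻⁵ × 1.23) = 5.74 m/s
Around a low, centrifugal force acts outward with Coriolis, so pressure-gradient force balances both:
(1/ρ)|∂P/∂n| = fV + V²/R  →  V² + fR·V − fR·V_g = 0
With fR = 6.84×10⁻⁵ × 955×10³ m = 65.4 m/s:
V = [−fR + √((fR)² + 4 fR V_g)]/2 = [−65.4 + √(65.4² + 4×65.4×5.74)]/2 = 5.31 m/s
Subgeostrophic (V < V_g = 5.74 m/s), as expected around a low.

5.31 m/s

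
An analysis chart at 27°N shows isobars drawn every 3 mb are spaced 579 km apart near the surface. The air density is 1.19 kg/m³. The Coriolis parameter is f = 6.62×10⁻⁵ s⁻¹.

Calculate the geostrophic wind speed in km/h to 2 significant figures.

24 km/h

Pressure gradient: |∂P/∂n| = 300 Pa / 579000 m = 5.18×10⁻⁴ Pa/m
Geostrophic balance (pressure-gradient force = Coriolis force):
V_g = (1/(fρ)) |∂P/∂n| = 5.18×10⁻⁴ / (6.62×10⁻⁵ × 1.19) = 6.58 m/s
Converting: 6.58 m/s × 3.6 = 24 km/h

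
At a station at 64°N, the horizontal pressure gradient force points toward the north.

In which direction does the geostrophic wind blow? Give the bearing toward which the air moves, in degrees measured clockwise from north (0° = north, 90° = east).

090°

The pressure-gradient force points toward the north (bearing 000°).
Geostrophic balance: in the Northern Hemisphere the Coriolis force deflects motion to the right, so the geostrophic wind blows 90° to the right of the pressure-gradient force (low pressure on the left).
Rotating 000° by 90° clockwise gives 090° — the wind blows toward the east.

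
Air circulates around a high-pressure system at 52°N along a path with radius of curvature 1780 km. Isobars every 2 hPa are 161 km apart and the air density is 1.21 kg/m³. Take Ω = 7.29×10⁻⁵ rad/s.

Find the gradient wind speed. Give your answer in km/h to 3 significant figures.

Coriolis parameter at 52°N:
f = 2Ω sin φ = 2 × 7.29×10⁻⁵ × sin 52° = 1.15×10⁻⁴ s⁻¹
Pressure gradient: |∂P/∂n| = 200 Pa / 161000 m = 1.24×10⁻³ Pa/m
Geostrophic speed: V_g = |∂P/∂n|/(fρ) = 1.24×10⁻³/(1.15×10⁻⁴ × 1.21) = 8.94 m/s
Around a high, pressure-gradient force acts outward with centrifugal, so Coriolis balances both:
fV = (1/ρ)|∂P/∂n| + V²/R  →  V² − fR·V + fR·V_g = 0
With fR = 1.15×10⁻⁴ × 1780×10³ m = 205 m/s:
V = [fR − √((fR)² − 4 fR V_g)]/2 = [205 − √(205² − 4×205×8.94)]/2 = 9.36 m/s
Supergeostrophic (V > V_g = 8.94 m/s), as expected around a high.
Converting: 9.36 m/s × 3.6 = 33.7 km/h

33.7 km/h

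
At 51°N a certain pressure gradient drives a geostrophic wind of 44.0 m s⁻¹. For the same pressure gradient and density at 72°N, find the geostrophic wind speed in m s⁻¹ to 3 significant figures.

With the same pressure gradient and density, V_g ∝ 1/f ∝ 1/sin φ.
V₂ = V₁ · sin φ₁ / sin φ₂ = 44.0 × sin 51° / sin 72°
V₂ = 44.0 × 0.7771/0.9511 = 36.0 m s⁻¹

36.0 m s⁻¹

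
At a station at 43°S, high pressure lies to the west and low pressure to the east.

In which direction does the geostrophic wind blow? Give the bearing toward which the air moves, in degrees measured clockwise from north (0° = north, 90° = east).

The pressure-gradient force points toward the east (bearing 090°).
Geostrophic balance: in the Southern Hemisphere the Coriolis force deflects motion to the left, so the geostrophic wind blows 90° to the left of the pressure-gradient force (low pressure on the right).
Rotating 090° by 90° counterclockwise gives 000° — the wind blows toward the north.

000°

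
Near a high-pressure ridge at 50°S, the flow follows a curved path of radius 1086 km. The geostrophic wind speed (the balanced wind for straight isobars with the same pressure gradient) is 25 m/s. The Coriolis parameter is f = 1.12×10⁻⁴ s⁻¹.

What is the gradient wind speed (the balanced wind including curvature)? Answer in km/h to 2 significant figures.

Around a high, pressure-gradient force acts outward with centrifugal, so Coriolis balances both:
fV = (1/ρ)|∂P/∂n| + V²/R  →  V² − fR·V + fR·V_g = 0
With fR = 1.12×10⁻⁴ × 1086×10³ m = 122 m/s:
V = [fR − √((fR)² − 4 fR V_g)]/2 = [122 − √(122² − 4×122×25)]/2 = 35.2 m/s
Supergeostrophic (V > V_g = 25 m/s), as expected around a high.
Converting: 35.2 m/s × 3.6 = 130 km/h

130 km/h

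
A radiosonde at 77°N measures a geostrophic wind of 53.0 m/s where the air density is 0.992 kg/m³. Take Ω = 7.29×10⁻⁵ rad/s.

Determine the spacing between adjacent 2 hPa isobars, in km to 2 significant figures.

Coriolis parameter at 77°N:
f = 2Ω sin φ = 2 × 7.29×10⁻⁵ × sin 77° = 1.42×10⁻⁴ s⁻¹
Geostrophic balance rearranged: |∂P/∂n| = f ρ V_g
|∂P/∂n| = 1.42×10⁻⁴ × 0.992 × 53.0 = 7.47×10⁻³ Pa/m
Isobar spacing: Δn = ΔP/|∂P/∂n| = 200 Pa / 7.47×10⁻³ Pa/m = 26777 m ≈ 27 km

27 km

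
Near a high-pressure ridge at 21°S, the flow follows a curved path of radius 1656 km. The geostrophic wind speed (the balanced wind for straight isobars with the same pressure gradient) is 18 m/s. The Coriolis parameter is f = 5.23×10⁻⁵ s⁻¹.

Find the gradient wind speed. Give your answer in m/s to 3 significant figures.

25.5 m/s

Around a high, pressure-gradient force acts outward with centrifugal, so Coriolis balances both:
fV = (1/ρ)|∂P/∂n| + V²/R  →  V² − fR·V + fR·V_g = 0
With fR = 5.23×10⁻⁵ × 1656×10³ m = 86.6 m/s:
V = [fR − √((fR)² − 4 fR V_g)]/2 = [86.6 − √(86.6² − 4×86.6×18)]/2 = 25.5 m/s
Supergeostrophic (V > V_g = 18 m/s), as expected around a high.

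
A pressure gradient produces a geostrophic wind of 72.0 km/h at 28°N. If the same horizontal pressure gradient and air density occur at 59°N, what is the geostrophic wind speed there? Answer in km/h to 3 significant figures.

39.4 km/h

With the same pressure gradient and density, V_g ∝ 1/f ∝ 1/sin φ.
V₂ = V₁ · sin φ₁ / sin φ₂ = 72.0 × sin 28° / sin 59°
V₂ = 72.0 × 0.4695/0.8572 = 39.4 km/h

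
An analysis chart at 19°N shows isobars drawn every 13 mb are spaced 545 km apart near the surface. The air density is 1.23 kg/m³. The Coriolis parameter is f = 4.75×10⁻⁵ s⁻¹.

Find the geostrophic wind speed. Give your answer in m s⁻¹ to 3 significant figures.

40.8 m s⁻¹

Pressure gradient: |∂P/∂n| = 1300 Pa / 545000 m = 2.39×10⁻³ Pa/m
Geostrophic balance (pressure-gradient force = Coriolis force):
V_g = (1/(fρ)) |∂P/∂n| = 2.39×10⁻³ / (4.75×10⁻⁵ × 1.23) = 40.8 m/s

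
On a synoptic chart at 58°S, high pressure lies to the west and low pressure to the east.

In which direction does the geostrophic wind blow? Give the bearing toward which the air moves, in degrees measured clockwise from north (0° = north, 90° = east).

000°

The pressure-gradient force points toward the east (bearing 090°).
Geostrophic balance: in the Southern Hemisphere the Coriolis force deflects motion to the left, so the geostrophic wind blows 90° to the left of the pressure-gradient force (low pressure on the right).
Rotating 090° by 90° counterclockwise gives 000° — the wind blows toward the north.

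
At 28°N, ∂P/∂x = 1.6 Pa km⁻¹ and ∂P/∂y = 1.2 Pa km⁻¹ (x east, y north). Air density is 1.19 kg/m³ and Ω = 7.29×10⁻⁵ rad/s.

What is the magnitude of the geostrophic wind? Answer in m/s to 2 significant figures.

Coriolis parameter at 28°N:
f = 2Ω sin φ = 2 × 7.29×10⁻⁵ × sin 28° = 6.84×10⁻⁵ s⁻¹
Component geostrophic relations (x east, y north):
u_g = −(1/(fρ)) ∂P/∂y,  v_g = (1/(fρ)) ∂P/∂x
u_g = −(1.2×10⁻³)/(6.84×10⁻⁵ × 1.19) = −14.7 m/s;  v_g = (1.6×10⁻³)/(6.84×10⁻⁵ × 1.19) = 19.6 m/s
|V_g| = √(u_g² + v_g²) = 24.6 m/s

25 m/s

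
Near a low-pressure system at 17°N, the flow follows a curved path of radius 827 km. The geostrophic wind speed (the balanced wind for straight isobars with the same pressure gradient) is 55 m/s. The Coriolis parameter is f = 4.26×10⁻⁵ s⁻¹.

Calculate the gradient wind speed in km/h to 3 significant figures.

Around a low, centrifugal force acts outward with Coriolis, so pressure-gradient force balances both:
(1/ρ)|∂P/∂n| = fV + V²/R  →  V² + fR·V − fR·V_g = 0
With fR = 4.26×10⁻⁵ × 827×10³ m = 35.2 m/s:
V = [−fR + √((fR)² + 4 fR V_g)]/2 = [−35.2 + √(35.2² + 4×35.2×55)]/2 = 29.8 m/s
Subgeostrophic (V < V_g = 55 m/s), as expected around a low.
Converting: 29.8 m/s × 3.6 = 107 km/h

107 km/h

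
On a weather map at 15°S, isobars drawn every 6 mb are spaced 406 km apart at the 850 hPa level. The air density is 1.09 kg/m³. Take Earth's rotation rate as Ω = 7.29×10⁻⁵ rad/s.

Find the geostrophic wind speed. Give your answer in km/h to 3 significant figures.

Coriolis parameter at 15°S:
f = 2Ω sin φ = 2 × 7.29×10⁻⁵ × sin 15° = 3.77×10⁻⁵ s⁻¹
Pressure gradient: |∂P/∂n| = 600 Pa / 406000 m = 1.48×10⁻³ Pa/m
Geostrophic balance (pressure-gradient force = Coriolis force):
V_g = (1/(fρ)) |∂P/∂n| = 1.48×10⁻³ / (3.77×10⁻⁵ × 1.09) = 35.9 m/s
Converting: 35.9 m/s × 3.6 = 129 km/h

129 km/h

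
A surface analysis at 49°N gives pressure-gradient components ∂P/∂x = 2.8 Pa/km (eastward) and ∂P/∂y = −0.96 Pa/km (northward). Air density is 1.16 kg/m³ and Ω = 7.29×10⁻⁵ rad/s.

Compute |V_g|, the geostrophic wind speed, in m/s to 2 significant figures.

Coriolis parameter at 49°N:
f = 2Ω sin φ = 2 × 7.29×10⁻⁵ × sin 49° = 1.10×10⁻⁴ s⁻¹
Component geostrophic relations (x east, y north):
u_g = −(1/(fρ)) ∂P/∂y,  v_g = (1/(fρ)) ∂P/∂x
u_g = −(−0.96×10⁻³)/(1.10×10⁻⁴ × 1.16) = 7.52 m/s;  v_g = (2.8×10⁻³)/(1.10×10⁻⁴ × 1.16) = 21.9 m/s
|V_g| = √(u_g² + v_g²) = 23.2 m/s

23 m/s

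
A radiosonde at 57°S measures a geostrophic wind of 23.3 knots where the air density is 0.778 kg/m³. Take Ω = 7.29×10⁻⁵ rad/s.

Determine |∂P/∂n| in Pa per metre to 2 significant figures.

1.1×10⁻³ Pa/m

Coriolis parameter at 57°S:
f = 2Ω sin φ = 2 × 7.29×10⁻⁵ × sin 57° = 1.22×10⁻⁴ s⁻¹
Wind speed in SI: 23.3 knots = 12.0 m/s
Geostrophic balance rearranged: |∂P/∂n| = f ρ V_g
|∂P/∂n| = 1.22×10⁻⁴ × 0.778 × 12.0 = 1.14×10⁻³ Pa/m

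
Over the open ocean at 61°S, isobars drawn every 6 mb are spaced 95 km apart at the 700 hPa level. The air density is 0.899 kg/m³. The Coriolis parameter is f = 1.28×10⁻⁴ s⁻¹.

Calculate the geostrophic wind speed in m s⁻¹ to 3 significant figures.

54.9 m s⁻¹

Pressure gradient: |∂P/∂n| = 600 Pa / 95000 m = 6.32×10⁻³ Pa/m
Geostrophic balance (pressure-gradient force = Coriolis force):
V_g = (1/(fρ)) |∂P/∂n| = 6.32×10⁻³ / (1.28×10⁻⁴ × 0.899) = 54.9 m/s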